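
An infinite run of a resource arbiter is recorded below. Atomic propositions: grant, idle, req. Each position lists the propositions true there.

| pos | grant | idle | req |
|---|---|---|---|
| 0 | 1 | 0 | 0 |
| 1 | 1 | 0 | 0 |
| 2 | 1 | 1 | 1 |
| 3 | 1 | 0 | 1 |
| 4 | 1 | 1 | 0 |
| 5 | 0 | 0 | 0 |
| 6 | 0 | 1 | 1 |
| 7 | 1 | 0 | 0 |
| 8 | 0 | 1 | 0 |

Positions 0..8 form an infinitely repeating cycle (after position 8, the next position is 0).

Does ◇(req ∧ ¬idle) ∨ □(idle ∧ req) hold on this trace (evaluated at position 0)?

req ∧ ¬idle holds at position 3, which is reachable from 0, so ◇(req ∧ ¬idle) holds.
idle ∧ req must hold at every position from 0 onward. It fails at position 0, so □(idle ∧ req) is false.
At position 0: ◇(req ∧ ¬idle) is true; □(idle ∧ req) is false; so ◇(req ∧ ¬idle) ∨ □(idle ∧ req) is true.

Yes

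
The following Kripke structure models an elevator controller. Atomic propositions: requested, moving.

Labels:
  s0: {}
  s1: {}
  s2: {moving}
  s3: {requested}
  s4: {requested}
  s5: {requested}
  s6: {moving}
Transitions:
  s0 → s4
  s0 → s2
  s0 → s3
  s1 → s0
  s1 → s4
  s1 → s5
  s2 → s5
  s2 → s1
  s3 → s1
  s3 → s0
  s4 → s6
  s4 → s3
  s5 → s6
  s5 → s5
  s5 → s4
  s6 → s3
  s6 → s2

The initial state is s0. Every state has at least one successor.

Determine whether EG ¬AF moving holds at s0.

States satisfying ¬AF moving: {s0, s1, s3, s4, s5}.
States satisfying EG ¬AF moving: {s0, s1, s3, s4, s5}.
s0 ∈ Sat(EG ¬AF moving).

Yes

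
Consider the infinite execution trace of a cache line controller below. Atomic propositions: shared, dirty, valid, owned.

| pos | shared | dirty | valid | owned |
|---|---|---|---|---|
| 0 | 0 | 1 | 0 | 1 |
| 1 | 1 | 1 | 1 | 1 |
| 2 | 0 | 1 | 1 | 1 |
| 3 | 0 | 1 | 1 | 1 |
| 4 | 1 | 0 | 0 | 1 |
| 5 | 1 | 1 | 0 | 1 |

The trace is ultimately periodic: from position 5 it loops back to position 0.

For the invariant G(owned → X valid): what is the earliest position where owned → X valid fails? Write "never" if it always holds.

Check owned → X valid at each position in order: 0 ✓, 1 ✓, 2 ✓.
At position 3 the labels are {dirty, owned, valid} and the next position 4 has {owned, shared}, so owned → X valid is false there. This is the first violation.

3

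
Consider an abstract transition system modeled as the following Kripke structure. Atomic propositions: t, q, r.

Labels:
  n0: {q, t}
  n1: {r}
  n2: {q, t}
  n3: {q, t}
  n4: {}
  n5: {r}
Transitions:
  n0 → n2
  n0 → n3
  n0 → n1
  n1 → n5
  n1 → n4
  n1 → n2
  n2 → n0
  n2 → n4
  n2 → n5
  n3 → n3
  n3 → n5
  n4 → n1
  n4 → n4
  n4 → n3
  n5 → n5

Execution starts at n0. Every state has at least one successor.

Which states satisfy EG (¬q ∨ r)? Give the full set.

States satisfying ¬q ∨ r: {n1, n4, n5}.
States satisfying EG (¬q ∨ r): {n1, n4, n5}.

{n1, n4, n5}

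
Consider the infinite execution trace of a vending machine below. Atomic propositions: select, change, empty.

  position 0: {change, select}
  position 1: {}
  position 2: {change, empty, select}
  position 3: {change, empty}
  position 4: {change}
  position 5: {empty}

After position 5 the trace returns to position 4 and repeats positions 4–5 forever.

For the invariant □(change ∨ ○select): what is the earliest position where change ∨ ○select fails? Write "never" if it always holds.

Check change ∨ ○select at each position in order: 0 ✓, 1 ✓, 2 ✓, 3 ✓, 4 ✓.
At position 5 the labels are {empty} and the next position 4 has {change}, so change ∨ ○select is false there. This is the first violation.

5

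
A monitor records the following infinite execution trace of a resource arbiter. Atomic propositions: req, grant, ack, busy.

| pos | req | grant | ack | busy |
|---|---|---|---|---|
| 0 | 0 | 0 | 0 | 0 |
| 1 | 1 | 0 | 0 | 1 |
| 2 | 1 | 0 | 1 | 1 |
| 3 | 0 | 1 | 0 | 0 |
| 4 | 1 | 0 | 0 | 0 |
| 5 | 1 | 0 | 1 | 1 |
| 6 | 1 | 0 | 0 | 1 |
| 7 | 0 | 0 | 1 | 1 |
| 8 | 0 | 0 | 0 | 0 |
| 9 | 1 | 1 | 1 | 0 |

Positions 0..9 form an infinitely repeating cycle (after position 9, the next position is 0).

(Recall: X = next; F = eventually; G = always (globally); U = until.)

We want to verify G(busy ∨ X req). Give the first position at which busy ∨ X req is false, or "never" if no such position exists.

9

Check busy ∨ X req at each position in order: 0 ✓, 1 ✓, 2 ✓, 3 ✓, 4 ✓, 5 ✓, 6 ✓, 7 ✓, 8 ✓.
At position 9 the labels are {ack, grant, req} and the next position 0 has {}, so busy ∨ X req is false there. This is the first violation.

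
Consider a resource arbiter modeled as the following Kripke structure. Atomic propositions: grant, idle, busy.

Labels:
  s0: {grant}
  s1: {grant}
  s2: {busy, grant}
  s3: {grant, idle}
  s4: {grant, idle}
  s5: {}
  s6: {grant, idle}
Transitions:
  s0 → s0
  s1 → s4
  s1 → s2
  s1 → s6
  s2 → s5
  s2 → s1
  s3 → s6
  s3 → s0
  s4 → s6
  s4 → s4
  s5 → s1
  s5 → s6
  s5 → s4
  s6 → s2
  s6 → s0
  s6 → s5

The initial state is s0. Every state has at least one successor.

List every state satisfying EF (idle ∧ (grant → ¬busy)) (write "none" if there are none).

States satisfying idle ∧ (grant → ¬busy): {s3, s4, s6}.
States satisfying EF (idle ∧ (grant → ¬busy)): {s1, s2, s3, s4, s5, s6}.

{s1, s2, s3, s4, s5, s6}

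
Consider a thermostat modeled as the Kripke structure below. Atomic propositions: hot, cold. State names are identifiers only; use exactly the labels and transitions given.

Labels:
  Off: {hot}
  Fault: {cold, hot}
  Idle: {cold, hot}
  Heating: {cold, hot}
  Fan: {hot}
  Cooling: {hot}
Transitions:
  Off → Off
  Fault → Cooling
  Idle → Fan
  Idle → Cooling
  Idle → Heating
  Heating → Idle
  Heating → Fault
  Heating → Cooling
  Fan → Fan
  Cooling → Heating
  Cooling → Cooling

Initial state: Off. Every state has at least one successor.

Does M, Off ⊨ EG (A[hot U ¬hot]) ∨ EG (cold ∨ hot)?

Satisfied

States satisfying A[hot U ¬hot]: ∅.
States satisfying EG (A[hot U ¬hot]): ∅.
States satisfying cold ∨ hot: {Off, Fault, Idle, Heating, Fan, Cooling}.
States satisfying EG (cold ∨ hot): {Off, Fault, Idle, Heating, Fan, Cooling}.
States satisfying EG (A[hot U ¬hot]) ∨ EG (cold ∨ hot): {Off, Fault, Idle, Heating, Fan, Cooling}.
Off ∈ Sat(EG (A[hot U ¬hot]) ∨ EG (cold ∨ hot)).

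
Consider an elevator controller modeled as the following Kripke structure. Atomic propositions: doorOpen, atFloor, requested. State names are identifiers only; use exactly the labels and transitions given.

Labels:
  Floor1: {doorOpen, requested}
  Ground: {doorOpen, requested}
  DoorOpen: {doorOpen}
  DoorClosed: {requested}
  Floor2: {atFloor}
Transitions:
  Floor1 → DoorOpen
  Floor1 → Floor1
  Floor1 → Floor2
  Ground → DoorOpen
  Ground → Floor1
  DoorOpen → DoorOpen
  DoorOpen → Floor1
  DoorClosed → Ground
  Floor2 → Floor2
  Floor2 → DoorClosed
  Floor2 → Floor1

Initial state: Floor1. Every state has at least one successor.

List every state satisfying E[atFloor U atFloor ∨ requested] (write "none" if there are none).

States satisfying atFloor: {Floor2}.
States satisfying atFloor ∨ requested: {Floor1, Ground, DoorClosed, Floor2}.
States satisfying E[atFloor U atFloor ∨ requested]: {Floor1, Ground, DoorClosed, Floor2}.

{Floor1, Ground, DoorClosed, Floor2}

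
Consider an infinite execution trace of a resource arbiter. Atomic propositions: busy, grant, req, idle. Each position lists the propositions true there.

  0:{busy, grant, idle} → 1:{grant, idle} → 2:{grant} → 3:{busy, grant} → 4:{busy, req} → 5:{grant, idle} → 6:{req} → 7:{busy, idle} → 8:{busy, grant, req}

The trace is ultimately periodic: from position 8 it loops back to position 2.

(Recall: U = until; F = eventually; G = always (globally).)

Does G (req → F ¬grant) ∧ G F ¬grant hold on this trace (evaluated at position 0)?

req → F ¬grant holds at every position 0..8, and those are all positions ever visited, so G (req → F ¬grant) holds.
Positions where req holds: 4, 6, 8.
Check F ¬grant at each: 4→ok, 6→ok, 8→ok.
F ¬grant holds at every position 0..8, and those are all positions ever visited, so G F ¬grant holds.
At position 0: G (req → F ¬grant) is true; G F ¬grant is true; so G (req → F ¬grant) ∧ G F ¬grant is true.

Yes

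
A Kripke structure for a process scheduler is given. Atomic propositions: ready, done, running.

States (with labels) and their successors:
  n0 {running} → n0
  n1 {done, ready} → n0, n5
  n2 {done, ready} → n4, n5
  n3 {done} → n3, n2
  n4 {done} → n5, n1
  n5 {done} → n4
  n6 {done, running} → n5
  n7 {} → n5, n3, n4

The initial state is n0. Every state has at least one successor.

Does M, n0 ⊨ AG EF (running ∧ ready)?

States satisfying EF (running ∧ ready): ∅.
States satisfying AG EF (running ∧ ready): ∅.
n0 is reachable from n0 and violates EF (running ∧ ready), so AG fails at n0.
n0 ∉ Sat(AG EF (running ∧ ready)).

Does not hold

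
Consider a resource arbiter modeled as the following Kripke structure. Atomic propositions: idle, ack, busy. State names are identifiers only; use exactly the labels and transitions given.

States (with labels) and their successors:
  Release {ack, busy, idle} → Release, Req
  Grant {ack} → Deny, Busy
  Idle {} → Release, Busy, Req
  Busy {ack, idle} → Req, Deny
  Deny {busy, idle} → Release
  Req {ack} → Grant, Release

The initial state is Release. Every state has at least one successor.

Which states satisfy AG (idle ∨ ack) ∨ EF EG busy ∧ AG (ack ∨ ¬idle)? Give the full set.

{Release, Grant, Busy, Deny, Req}

States satisfying idle ∨ ack: {Release, Grant, Busy, Deny, Req}.
States satisfying AG (idle ∨ ack): {Release, Grant, Busy, Deny, Req}.
States satisfying EG busy: {Release, Deny}.
States satisfying EF EG busy: {Release, Grant, Idle, Busy, Deny, Req}.
States satisfying ack ∨ ¬idle: {Release, Grant, Idle, Busy, Req}.
States satisfying AG (ack ∨ ¬idle): ∅.
States satisfying EF EG busy ∧ AG (ack ∨ ¬idle): ∅.
States satisfying AG (idle ∨ ack) ∨ EF EG busy ∧ AG (ack ∨ ¬idle): {Release, Grant, Busy, Deny, Req}.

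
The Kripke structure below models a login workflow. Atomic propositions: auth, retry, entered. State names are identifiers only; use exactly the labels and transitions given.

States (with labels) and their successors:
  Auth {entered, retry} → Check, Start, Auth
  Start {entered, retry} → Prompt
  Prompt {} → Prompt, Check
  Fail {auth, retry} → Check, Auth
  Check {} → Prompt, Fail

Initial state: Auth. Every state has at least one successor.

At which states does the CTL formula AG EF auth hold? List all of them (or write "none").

States satisfying EF auth: {Auth, Start, Prompt, Fail, Check}.
States satisfying AG EF auth: {Auth, Start, Prompt, Fail, Check}.

{Auth, Start, Prompt, Fail, Check}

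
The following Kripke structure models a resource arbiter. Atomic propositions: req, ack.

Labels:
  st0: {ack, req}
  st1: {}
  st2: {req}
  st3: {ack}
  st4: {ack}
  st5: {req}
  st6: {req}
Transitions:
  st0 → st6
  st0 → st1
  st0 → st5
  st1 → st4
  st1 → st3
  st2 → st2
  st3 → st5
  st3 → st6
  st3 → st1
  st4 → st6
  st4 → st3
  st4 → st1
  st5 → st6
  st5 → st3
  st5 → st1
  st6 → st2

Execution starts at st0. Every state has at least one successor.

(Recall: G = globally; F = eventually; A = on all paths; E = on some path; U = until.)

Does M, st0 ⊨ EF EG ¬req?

States satisfying EG ¬req: {st1, st3, st4}.
States satisfying EF EG ¬req: {st0, st1, st3, st4, st5}.
Some path from st0 reaches a state where EG ¬req holds.
st0 ∈ Sat(EF EG ¬req).

Satisfied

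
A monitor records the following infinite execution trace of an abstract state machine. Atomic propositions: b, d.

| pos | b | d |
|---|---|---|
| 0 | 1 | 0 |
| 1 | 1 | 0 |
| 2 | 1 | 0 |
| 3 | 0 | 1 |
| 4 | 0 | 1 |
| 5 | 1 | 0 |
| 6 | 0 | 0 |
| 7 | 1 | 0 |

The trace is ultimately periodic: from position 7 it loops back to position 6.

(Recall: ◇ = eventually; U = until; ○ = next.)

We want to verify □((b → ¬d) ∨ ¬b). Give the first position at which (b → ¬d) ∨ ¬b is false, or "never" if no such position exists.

never

(b → ¬d) ∨ ¬b holds at every position 0..7, and those are all the positions the trace ever visits, so the invariant □((b → ¬d) ∨ ¬b) is never violated.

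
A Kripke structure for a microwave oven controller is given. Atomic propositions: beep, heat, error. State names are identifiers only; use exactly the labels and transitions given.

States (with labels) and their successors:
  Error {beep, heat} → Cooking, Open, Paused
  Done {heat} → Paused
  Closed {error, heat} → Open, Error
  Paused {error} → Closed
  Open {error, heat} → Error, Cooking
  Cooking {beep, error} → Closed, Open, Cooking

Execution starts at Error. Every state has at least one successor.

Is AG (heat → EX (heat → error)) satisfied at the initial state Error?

Holds

States satisfying heat → EX (heat → error): {Error, Done, Closed, Paused, Open, Cooking}.
States satisfying AG (heat → EX (heat → error)): {Error, Done, Closed, Paused, Open, Cooking}.
Every state reachable from Error satisfies heat → EX (heat → error).
Error ∈ Sat(AG (heat → EX (heat → error))).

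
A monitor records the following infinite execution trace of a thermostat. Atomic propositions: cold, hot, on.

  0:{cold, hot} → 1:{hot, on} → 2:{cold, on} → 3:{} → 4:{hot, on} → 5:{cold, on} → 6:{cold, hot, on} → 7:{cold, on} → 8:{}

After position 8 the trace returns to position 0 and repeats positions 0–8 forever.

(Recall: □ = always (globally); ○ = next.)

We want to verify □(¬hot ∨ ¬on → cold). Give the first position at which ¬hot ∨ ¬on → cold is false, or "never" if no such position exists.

Check ¬hot ∨ ¬on → cold at each position in order: 0 ✓, 1 ✓, 2 ✓.
At position 3 the labels are {}, so ¬hot ∨ ¬on → cold is false there. This is the first violation.

3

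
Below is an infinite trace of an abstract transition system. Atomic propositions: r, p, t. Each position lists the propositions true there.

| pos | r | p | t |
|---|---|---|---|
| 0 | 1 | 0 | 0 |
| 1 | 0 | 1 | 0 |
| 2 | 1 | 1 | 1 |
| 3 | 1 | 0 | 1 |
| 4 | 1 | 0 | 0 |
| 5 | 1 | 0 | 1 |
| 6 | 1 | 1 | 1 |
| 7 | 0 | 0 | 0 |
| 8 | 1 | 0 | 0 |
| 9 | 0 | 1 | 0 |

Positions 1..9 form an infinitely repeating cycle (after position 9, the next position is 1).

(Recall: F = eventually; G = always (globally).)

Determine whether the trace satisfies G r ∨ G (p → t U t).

Violated

r must hold at every position from 0 onward. It fails at position 1, so G r is false.
p → t U t must hold at every position from 0 onward. It fails at position 1, so G (p → t U t) is false.
Positions where p holds: 1, 2, 6, 9.
Check t U t at each: 1→fails, 2→ok, 6→ok, 9→fails.
At position 0: G r is false; G (p → t U t) is false; so G r ∨ G (p → t U t) is false.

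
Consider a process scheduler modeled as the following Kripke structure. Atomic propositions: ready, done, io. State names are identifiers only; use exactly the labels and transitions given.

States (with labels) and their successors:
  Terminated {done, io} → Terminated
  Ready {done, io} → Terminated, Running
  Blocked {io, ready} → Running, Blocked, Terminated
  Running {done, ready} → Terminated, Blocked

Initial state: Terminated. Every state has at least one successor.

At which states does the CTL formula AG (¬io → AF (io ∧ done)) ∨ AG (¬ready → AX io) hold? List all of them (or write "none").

{Terminated, Blocked, Running}

States satisfying ¬io → AF (io ∧ done): {Terminated, Ready, Blocked}.
States satisfying AG (¬io → AF (io ∧ done)): {Terminated}.
States satisfying ¬ready → AX io: {Terminated, Blocked, Running}.
States satisfying AG (¬ready → AX io): {Terminated, Blocked, Running}.
States satisfying AG (¬io → AF (io ∧ done)) ∨ AG (¬ready → AX io): {Terminated, Blocked, Running}.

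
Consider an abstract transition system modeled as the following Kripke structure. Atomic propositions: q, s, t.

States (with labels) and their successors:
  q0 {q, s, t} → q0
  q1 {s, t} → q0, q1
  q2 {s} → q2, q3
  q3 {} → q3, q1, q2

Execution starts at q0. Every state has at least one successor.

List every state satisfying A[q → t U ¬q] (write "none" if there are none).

States satisfying q → t: {q0, q1, q2, q3}.
States satisfying ¬q: {q1, q2, q3}.
States satisfying A[q → t U ¬q]: {q1, q2, q3}.

{q1, q2, q3}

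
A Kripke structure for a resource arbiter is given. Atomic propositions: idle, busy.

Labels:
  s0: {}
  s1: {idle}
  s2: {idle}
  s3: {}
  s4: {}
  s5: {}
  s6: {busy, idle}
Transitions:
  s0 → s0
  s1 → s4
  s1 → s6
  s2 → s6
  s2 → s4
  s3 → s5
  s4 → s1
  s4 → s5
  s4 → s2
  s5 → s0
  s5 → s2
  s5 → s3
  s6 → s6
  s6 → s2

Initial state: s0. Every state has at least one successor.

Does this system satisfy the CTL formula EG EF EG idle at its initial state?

Violated

States satisfying EF EG idle: {s1, s2, s3, s4, s5, s6}.
States satisfying EG EF EG idle: {s1, s2, s3, s4, s5, s6}.
No suitable path/successor from s0 witnesses the formula.
s0 ∉ Sat(EG EF EG idle).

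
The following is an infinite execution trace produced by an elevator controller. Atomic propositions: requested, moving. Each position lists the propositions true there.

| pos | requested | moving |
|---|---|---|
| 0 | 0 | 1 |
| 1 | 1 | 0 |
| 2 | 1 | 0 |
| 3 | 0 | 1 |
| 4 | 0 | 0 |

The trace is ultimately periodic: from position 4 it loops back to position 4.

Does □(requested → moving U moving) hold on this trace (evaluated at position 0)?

requested → moving U moving must hold at every position from 0 onward. It fails at position 1, so □(requested → moving U moving) is false.
Positions where requested holds: 1, 2.
Check moving U moving at each: 1→fails, 2→fails.

Violated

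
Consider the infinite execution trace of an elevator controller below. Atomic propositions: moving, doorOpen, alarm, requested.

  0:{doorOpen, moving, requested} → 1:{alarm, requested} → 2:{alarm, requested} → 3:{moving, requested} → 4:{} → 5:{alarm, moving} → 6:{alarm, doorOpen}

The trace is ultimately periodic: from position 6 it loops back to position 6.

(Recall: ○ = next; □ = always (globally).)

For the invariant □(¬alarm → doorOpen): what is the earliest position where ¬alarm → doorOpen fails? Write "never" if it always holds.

3

Check ¬alarm → doorOpen at each position in order: 0 ✓, 1 ✓, 2 ✓.
At position 3 the labels are {moving, requested}, so ¬alarm → doorOpen is false there. This is the first violation.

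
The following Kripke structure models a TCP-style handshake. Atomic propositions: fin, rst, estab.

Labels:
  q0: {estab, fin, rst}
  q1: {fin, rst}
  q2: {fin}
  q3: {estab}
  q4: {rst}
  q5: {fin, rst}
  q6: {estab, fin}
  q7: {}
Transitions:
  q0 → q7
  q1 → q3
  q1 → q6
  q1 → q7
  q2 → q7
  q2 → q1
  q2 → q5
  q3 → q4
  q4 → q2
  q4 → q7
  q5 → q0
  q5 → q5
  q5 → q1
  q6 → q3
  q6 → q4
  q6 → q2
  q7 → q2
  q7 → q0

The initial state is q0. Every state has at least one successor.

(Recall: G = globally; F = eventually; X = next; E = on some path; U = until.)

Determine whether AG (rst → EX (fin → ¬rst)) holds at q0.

States satisfying rst → EX (fin → ¬rst): {q0, q1, q2, q3, q4, q6, q7}.
States satisfying AG (rst → EX (fin → ¬rst)): ∅.
q5 is reachable from q0 and violates rst → EX (fin → ¬rst), so AG fails at q0.
q0 ∉ Sat(AG (rst → EX (fin → ¬rst))).

Violated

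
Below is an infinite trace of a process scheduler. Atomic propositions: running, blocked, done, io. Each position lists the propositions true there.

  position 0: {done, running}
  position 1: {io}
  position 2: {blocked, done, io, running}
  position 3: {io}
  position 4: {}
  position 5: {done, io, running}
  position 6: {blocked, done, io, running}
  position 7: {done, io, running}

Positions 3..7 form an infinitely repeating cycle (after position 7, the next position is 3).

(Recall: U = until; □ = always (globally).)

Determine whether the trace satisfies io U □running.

No

Walking from position 0: at position 0, □running has not yet held and io fails, so io U □running is false.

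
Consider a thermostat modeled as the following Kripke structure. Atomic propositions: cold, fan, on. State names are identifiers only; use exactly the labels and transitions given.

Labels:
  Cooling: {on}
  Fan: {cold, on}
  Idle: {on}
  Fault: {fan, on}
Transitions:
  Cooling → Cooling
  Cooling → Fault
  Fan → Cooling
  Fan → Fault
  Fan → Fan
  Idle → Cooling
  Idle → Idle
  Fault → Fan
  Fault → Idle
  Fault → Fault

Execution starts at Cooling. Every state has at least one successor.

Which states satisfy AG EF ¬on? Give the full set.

none

States satisfying EF ¬on: ∅.
States satisfying AG EF ¬on: ∅.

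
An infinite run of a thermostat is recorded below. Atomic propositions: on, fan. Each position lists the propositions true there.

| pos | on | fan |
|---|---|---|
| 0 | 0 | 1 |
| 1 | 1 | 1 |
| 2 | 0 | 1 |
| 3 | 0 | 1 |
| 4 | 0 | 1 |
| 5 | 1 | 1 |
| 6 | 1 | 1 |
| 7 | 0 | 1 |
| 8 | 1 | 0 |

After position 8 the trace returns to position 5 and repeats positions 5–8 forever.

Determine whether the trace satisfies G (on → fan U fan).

on → fan U fan must hold at every position from 0 onward. It fails at position 8, so G (on → fan U fan) is false.
Positions where on holds: 1, 5, 6, 8.
Check fan U fan at each: 1→ok, 5→ok, 6→ok, 8→fails.

Violated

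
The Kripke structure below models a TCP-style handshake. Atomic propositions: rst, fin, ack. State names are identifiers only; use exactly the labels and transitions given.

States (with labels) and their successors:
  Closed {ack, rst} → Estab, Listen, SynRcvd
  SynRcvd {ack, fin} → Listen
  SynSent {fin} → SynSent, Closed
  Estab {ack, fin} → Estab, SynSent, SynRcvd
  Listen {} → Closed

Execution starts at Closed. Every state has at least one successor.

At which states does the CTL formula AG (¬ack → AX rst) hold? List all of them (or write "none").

none

States satisfying ¬ack → AX rst: {Closed, SynRcvd, Estab, Listen}.
States satisfying AG (¬ack → AX rst): ∅.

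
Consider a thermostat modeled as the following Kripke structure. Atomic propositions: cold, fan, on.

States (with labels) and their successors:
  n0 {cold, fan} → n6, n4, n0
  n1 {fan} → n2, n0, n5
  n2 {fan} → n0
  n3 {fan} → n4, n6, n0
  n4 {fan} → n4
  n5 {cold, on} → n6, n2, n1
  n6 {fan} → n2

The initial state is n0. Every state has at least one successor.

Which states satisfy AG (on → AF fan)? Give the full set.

States satisfying on → AF fan: {n0, n1, n2, n3, n4, n5, n6}.
States satisfying AG (on → AF fan): {n0, n1, n2, n3, n4, n5, n6}.

{n0, n1, n2, n3, n4, n5, n6}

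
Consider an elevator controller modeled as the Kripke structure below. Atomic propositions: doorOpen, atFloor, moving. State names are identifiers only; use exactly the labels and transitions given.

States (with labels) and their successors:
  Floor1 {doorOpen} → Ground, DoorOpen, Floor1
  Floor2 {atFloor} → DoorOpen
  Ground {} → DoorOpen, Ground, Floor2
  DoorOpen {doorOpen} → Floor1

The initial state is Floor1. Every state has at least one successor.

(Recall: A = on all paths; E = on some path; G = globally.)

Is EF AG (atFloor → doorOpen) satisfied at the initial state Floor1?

States satisfying AG (atFloor → doorOpen): ∅.
States satisfying EF AG (atFloor → doorOpen): ∅.
No suitable path/successor from Floor1 witnesses the formula.
Floor1 ∉ Sat(EF AG (atFloor → doorOpen)).

No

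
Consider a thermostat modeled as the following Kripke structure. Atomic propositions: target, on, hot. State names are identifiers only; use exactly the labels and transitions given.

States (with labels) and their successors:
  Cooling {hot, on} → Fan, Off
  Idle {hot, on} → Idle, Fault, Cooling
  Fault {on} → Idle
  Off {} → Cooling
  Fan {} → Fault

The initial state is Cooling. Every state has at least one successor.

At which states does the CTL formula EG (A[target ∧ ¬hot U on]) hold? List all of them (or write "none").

{Idle, Fault}

States satisfying A[target ∧ ¬hot U on]: {Cooling, Idle, Fault}.
States satisfying EG (A[target ∧ ¬hot U on]): {Idle, Fault}.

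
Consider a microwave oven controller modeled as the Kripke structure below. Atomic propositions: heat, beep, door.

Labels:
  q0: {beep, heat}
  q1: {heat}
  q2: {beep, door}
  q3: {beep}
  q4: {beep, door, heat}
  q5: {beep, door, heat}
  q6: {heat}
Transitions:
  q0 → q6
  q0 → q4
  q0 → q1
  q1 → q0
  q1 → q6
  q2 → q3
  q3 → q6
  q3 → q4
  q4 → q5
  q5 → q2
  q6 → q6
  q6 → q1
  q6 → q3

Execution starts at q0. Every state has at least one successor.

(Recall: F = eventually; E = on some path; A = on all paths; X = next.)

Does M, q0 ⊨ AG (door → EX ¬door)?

States satisfying door → EX ¬door: {q0, q1, q2, q3, q6}.
States satisfying AG (door → EX ¬door): ∅.
q4 is reachable from q0 and violates door → EX ¬door, so AG fails at q0.
q0 ∉ Sat(AG (door → EX ¬door)).

No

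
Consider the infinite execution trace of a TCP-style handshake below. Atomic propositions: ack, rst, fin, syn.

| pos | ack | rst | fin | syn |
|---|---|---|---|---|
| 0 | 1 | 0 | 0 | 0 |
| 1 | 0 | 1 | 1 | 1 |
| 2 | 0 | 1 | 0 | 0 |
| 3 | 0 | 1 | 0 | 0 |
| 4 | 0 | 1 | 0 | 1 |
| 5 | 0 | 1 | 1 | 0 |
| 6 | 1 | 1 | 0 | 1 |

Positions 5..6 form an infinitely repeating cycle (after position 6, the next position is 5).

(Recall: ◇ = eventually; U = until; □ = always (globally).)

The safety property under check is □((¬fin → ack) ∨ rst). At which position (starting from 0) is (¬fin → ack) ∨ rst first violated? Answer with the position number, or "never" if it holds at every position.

never

(¬fin → ack) ∨ rst holds at every position 0..6, and those are all the positions the trace ever visits, so the invariant □((¬fin → ack) ∨ rst) is never violated.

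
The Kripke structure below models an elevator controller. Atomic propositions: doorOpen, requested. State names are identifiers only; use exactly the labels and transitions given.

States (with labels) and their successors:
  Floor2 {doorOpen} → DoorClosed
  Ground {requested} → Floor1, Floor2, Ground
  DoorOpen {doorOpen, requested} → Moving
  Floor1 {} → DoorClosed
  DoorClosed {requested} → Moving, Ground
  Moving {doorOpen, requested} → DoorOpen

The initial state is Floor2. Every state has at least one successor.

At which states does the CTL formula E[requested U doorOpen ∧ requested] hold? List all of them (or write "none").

States satisfying requested: {Ground, DoorOpen, DoorClosed, Moving}.
States satisfying doorOpen ∧ requested: {DoorOpen, Moving}.
States satisfying E[requested U doorOpen ∧ requested]: {DoorOpen, DoorClosed, Moving}.

{DoorOpen, DoorClosed, Moving}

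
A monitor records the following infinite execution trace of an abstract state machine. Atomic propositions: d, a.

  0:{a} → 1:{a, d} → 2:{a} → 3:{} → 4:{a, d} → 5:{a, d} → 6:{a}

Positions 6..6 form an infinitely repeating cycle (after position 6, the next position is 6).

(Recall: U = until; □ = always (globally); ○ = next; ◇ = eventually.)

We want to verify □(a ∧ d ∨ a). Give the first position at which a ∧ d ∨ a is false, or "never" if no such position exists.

3

Check a ∧ d ∨ a at each position in order: 0 ✓, 1 ✓, 2 ✓.
At position 3 the labels are {}, so a ∧ d ∨ a is false there. This is the first violation.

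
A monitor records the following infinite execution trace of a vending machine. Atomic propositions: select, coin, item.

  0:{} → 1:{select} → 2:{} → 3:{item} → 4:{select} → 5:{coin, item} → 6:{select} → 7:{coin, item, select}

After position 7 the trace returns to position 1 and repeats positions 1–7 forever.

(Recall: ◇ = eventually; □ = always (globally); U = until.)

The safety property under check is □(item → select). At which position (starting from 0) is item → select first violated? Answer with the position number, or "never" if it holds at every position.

Check item → select at each position in order: 0 ✓, 1 ✓, 2 ✓.
At position 3 the labels are {item}, so item → select is false there. This is the first violation.

3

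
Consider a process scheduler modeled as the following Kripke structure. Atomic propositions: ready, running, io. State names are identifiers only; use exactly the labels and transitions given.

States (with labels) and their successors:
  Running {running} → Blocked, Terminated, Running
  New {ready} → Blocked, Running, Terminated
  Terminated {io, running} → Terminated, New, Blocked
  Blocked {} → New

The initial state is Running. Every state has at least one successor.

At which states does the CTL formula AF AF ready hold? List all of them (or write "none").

States satisfying AF ready: {New, Blocked}.
States satisfying AF AF ready: {New, Blocked}.

{New, Blocked}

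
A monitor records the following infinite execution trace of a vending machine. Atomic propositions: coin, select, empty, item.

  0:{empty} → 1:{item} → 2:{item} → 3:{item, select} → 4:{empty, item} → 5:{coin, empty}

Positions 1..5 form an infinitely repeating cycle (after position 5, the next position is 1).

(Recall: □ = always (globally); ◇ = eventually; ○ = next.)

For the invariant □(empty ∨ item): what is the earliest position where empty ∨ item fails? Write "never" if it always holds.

empty ∨ item holds at every position 0..5, and those are all the positions the trace ever visits, so the invariant □(empty ∨ item) is never violated.

never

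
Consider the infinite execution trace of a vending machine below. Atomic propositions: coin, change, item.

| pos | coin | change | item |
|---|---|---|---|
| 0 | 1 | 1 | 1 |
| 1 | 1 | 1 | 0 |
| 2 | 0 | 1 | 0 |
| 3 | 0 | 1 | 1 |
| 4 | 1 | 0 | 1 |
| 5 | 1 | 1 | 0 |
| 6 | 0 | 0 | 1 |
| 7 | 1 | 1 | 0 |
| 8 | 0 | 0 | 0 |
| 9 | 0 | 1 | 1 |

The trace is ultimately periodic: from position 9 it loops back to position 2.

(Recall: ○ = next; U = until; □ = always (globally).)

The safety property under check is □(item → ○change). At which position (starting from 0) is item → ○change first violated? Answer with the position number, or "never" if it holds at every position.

3

Check item → ○change at each position in order: 0 ✓, 1 ✓, 2 ✓.
At position 3 the labels are {change, item} and the next position 4 has {coin, item}, so item → ○change is false there. This is the first violation.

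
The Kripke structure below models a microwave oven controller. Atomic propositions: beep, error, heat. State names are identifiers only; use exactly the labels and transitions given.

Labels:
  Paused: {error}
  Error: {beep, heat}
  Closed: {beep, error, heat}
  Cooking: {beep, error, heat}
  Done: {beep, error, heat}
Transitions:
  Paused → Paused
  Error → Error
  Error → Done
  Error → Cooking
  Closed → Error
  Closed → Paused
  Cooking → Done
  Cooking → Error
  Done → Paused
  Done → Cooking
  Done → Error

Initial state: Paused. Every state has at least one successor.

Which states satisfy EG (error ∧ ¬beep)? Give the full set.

{Paused}

States satisfying error ∧ ¬beep: {Paused}.
States satisfying EG (error ∧ ¬beep): {Paused}.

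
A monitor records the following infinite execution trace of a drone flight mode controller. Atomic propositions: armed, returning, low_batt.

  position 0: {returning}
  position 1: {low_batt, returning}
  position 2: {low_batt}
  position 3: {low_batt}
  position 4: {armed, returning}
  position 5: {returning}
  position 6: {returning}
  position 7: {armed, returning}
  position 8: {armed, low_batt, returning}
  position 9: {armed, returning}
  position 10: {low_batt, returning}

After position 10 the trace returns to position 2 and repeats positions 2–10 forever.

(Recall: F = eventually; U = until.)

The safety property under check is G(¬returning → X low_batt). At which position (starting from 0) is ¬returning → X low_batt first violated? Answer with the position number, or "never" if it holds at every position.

Check ¬returning → X low_batt at each position in order: 0 ✓, 1 ✓, 2 ✓.
At position 3 the labels are {low_batt} and the next position 4 has {armed, returning}, so ¬returning → X low_batt is false there. This is the first violation.

3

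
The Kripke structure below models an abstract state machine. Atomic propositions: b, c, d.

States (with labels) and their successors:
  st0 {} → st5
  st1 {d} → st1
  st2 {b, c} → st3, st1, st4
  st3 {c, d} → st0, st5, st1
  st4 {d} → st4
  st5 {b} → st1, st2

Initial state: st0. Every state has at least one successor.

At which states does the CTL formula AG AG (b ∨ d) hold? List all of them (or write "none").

{st1, st4}

States satisfying AG (b ∨ d): {st1, st4}.
States satisfying AG AG (b ∨ d): {st1, st4}.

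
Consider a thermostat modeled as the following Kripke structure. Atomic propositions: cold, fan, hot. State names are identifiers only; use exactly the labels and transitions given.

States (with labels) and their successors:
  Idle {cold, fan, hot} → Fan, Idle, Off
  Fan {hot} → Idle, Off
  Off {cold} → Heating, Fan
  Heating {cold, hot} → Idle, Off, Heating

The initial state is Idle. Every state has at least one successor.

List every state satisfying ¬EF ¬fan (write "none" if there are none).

none

States satisfying ¬fan: {Fan, Off, Heating}.
States satisfying EF ¬fan: {Idle, Fan, Off, Heating}.
States satisfying ¬EF ¬fan: ∅.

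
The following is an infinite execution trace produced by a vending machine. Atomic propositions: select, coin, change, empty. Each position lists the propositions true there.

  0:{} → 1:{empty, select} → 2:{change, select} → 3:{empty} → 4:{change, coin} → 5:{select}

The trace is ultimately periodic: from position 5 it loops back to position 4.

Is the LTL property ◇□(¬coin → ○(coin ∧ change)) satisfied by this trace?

Yes

□(¬coin → ○(coin ∧ change)) holds at position 3, which is reachable from 0, so ◇□(¬coin → ○(coin ∧ change)) holds.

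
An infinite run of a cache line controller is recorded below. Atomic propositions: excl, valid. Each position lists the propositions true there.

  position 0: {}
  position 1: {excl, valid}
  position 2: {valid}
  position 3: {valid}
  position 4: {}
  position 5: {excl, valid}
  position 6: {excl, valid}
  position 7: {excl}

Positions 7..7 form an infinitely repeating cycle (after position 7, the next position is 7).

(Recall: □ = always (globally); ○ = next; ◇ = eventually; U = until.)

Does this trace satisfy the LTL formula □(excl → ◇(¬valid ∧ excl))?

Yes

excl → ◇(¬valid ∧ excl) holds at every position 0..7, and those are all positions ever visited, so □(excl → ◇(¬valid ∧ excl)) holds.
Positions where excl holds: 1, 5, 6, 7.
Check ◇(¬valid ∧ excl) at each: 1→ok, 5→ok, 6→ok, 7→ok.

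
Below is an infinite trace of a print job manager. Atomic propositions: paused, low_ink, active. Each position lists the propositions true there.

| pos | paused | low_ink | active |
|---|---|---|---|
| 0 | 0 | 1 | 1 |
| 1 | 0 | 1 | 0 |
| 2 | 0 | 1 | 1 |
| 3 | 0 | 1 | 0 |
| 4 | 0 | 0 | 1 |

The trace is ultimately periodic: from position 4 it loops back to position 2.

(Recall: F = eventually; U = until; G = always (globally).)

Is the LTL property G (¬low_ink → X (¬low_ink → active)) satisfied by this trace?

¬low_ink → X (¬low_ink → active) holds at every position 0..4, and those are all positions ever visited, so G (¬low_ink → X (¬low_ink → active)) holds.
Positions where ¬low_ink holds: 4.
Check X (¬low_ink → active) at each: 4→ok.

Yes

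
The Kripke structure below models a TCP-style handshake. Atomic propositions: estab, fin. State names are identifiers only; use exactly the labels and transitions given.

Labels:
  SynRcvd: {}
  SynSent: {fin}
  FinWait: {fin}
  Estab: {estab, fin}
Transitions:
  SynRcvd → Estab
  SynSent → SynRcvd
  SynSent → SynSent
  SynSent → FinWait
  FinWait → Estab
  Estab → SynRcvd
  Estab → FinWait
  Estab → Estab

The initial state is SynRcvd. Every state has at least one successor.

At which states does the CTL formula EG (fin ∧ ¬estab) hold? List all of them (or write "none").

States satisfying fin ∧ ¬estab: {SynSent, FinWait}.
States satisfying EG (fin ∧ ¬estab): {SynSent}.

{SynSent}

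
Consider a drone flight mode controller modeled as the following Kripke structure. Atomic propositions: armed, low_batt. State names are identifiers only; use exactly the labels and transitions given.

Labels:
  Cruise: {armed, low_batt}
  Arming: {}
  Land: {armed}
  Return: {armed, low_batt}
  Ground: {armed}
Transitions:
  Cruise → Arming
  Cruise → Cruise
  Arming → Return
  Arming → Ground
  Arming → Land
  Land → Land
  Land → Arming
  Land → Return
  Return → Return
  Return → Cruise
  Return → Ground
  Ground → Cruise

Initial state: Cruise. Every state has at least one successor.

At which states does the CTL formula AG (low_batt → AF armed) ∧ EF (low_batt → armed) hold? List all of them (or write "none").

{Cruise, Arming, Land, Return, Ground}

States satisfying low_batt → AF armed: {Cruise, Arming, Land, Return, Ground}.
States satisfying AG (low_batt → AF armed): {Cruise, Arming, Land, Return, Ground}.
States satisfying low_batt → armed: {Cruise, Arming, Land, Return, Ground}.
States satisfying EF (low_batt → armed): {Cruise, Arming, Land, Return, Ground}.
States satisfying AG (low_batt → AF armed) ∧ EF (low_batt → armed): {Cruise, Arming, Land, Return, Ground}.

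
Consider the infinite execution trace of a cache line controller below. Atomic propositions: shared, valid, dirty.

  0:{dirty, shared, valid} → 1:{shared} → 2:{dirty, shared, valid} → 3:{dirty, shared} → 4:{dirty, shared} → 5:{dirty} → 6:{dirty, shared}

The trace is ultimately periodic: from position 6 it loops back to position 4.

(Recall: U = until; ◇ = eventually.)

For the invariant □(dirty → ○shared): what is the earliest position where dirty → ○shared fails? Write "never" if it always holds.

Check dirty → ○shared at each position in order: 0 ✓, 1 ✓, 2 ✓, 3 ✓.
At position 4 the labels are {dirty, shared} and the next position 5 has {dirty}, so dirty → ○shared is false there. This is the first violation.

4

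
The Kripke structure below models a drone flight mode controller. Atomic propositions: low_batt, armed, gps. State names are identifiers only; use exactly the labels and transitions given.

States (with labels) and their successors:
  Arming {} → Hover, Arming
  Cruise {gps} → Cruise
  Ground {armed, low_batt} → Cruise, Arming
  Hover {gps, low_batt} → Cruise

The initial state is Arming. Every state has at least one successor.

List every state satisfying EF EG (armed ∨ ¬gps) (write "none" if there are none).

States satisfying EG (armed ∨ ¬gps): {Arming, Ground}.
States satisfying EF EG (armed ∨ ¬gps): {Arming, Ground}.

{Arming, Ground}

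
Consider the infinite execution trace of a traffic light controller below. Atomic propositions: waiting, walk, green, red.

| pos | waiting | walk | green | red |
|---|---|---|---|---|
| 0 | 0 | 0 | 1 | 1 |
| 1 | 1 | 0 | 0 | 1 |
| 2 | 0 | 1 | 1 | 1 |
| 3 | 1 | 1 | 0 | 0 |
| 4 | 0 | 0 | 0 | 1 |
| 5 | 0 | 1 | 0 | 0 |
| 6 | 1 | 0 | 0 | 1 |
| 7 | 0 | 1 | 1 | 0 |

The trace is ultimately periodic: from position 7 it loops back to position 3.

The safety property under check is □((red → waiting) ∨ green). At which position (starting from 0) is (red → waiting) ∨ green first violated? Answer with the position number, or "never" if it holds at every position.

Check (red → waiting) ∨ green at each position in order: 0 ✓, 1 ✓, 2 ✓, 3 ✓.
At position 4 the labels are {red}, so (red → waiting) ∨ green is false there. This is the first violation.

4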